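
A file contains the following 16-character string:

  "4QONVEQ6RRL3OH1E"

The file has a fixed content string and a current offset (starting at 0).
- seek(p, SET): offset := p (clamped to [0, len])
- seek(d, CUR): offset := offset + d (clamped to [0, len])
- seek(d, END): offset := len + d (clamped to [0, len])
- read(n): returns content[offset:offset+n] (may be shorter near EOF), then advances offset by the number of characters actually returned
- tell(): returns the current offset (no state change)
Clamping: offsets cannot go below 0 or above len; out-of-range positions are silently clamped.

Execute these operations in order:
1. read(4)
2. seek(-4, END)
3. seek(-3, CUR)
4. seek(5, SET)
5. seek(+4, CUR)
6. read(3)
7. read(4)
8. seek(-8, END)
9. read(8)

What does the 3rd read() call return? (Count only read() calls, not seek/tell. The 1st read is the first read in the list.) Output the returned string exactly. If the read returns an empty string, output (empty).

Answer: OH1E

Derivation:
After 1 (read(4)): returned '4QON', offset=4
After 2 (seek(-4, END)): offset=12
After 3 (seek(-3, CUR)): offset=9
After 4 (seek(5, SET)): offset=5
After 5 (seek(+4, CUR)): offset=9
After 6 (read(3)): returned 'RL3', offset=12
After 7 (read(4)): returned 'OH1E', offset=16
After 8 (seek(-8, END)): offset=8
After 9 (read(8)): returned 'RRL3OH1E', offset=16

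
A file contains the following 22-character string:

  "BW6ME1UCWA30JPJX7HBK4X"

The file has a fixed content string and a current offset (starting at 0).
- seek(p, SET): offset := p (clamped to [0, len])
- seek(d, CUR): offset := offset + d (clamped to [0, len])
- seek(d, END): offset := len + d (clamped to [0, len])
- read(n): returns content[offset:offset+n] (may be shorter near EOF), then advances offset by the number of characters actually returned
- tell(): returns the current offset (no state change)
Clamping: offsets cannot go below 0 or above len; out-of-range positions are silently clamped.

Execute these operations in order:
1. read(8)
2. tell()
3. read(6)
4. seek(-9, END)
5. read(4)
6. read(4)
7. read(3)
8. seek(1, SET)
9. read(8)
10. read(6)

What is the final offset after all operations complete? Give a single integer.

After 1 (read(8)): returned 'BW6ME1UC', offset=8
After 2 (tell()): offset=8
After 3 (read(6)): returned 'WA30JP', offset=14
After 4 (seek(-9, END)): offset=13
After 5 (read(4)): returned 'PJX7', offset=17
After 6 (read(4)): returned 'HBK4', offset=21
After 7 (read(3)): returned 'X', offset=22
After 8 (seek(1, SET)): offset=1
After 9 (read(8)): returned 'W6ME1UCW', offset=9
After 10 (read(6)): returned 'A30JPJ', offset=15

Answer: 15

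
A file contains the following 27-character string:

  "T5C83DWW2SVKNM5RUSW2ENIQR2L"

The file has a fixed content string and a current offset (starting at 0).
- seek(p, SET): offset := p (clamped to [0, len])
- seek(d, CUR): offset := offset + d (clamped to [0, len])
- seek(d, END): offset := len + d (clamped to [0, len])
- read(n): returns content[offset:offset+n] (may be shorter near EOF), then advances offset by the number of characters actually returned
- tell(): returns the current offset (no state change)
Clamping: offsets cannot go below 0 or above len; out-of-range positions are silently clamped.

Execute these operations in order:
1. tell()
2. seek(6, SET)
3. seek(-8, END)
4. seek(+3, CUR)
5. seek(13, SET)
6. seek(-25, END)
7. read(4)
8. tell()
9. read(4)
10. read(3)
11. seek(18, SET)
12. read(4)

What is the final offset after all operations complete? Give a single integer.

After 1 (tell()): offset=0
After 2 (seek(6, SET)): offset=6
After 3 (seek(-8, END)): offset=19
After 4 (seek(+3, CUR)): offset=22
After 5 (seek(13, SET)): offset=13
After 6 (seek(-25, END)): offset=2
After 7 (read(4)): returned 'C83D', offset=6
After 8 (tell()): offset=6
After 9 (read(4)): returned 'WW2S', offset=10
After 10 (read(3)): returned 'VKN', offset=13
After 11 (seek(18, SET)): offset=18
After 12 (read(4)): returned 'W2EN', offset=22

Answer: 22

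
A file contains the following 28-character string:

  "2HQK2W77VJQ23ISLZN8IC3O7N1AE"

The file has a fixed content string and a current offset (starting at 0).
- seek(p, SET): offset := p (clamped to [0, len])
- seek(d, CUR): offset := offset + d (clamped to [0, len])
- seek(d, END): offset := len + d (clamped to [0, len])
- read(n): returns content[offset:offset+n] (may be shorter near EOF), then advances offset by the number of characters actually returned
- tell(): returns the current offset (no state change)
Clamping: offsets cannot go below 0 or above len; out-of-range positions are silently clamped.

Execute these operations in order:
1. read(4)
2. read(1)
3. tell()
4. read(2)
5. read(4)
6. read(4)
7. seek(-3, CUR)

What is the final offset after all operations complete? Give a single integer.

Answer: 12

Derivation:
After 1 (read(4)): returned '2HQK', offset=4
After 2 (read(1)): returned '2', offset=5
After 3 (tell()): offset=5
After 4 (read(2)): returned 'W7', offset=7
After 5 (read(4)): returned '7VJQ', offset=11
After 6 (read(4)): returned '23IS', offset=15
After 7 (seek(-3, CUR)): offset=12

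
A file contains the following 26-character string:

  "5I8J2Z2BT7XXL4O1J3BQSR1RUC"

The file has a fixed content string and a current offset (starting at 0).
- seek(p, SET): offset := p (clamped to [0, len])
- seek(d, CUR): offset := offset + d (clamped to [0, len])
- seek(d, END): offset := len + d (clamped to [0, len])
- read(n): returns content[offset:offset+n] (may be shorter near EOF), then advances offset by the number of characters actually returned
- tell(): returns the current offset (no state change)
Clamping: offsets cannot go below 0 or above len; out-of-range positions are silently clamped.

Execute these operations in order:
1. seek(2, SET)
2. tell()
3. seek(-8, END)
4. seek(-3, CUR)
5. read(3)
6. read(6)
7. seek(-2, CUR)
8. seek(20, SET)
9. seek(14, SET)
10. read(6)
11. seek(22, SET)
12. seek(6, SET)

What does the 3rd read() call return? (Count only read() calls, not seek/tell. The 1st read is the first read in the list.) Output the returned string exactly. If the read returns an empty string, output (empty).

After 1 (seek(2, SET)): offset=2
After 2 (tell()): offset=2
After 3 (seek(-8, END)): offset=18
After 4 (seek(-3, CUR)): offset=15
After 5 (read(3)): returned '1J3', offset=18
After 6 (read(6)): returned 'BQSR1R', offset=24
After 7 (seek(-2, CUR)): offset=22
After 8 (seek(20, SET)): offset=20
After 9 (seek(14, SET)): offset=14
After 10 (read(6)): returned 'O1J3BQ', offset=20
After 11 (seek(22, SET)): offset=22
After 12 (seek(6, SET)): offset=6

Answer: O1J3BQ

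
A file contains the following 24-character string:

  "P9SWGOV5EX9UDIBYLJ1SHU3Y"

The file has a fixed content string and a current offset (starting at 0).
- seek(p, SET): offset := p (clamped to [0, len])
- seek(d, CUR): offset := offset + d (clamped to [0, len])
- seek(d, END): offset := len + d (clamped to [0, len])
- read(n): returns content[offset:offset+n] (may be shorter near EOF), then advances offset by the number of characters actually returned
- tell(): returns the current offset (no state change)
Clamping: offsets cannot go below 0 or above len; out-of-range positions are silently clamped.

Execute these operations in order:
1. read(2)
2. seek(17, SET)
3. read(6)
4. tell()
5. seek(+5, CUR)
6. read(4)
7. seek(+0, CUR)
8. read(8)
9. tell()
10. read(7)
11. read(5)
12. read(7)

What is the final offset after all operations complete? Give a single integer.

After 1 (read(2)): returned 'P9', offset=2
After 2 (seek(17, SET)): offset=17
After 3 (read(6)): returned 'J1SHU3', offset=23
After 4 (tell()): offset=23
After 5 (seek(+5, CUR)): offset=24
After 6 (read(4)): returned '', offset=24
After 7 (seek(+0, CUR)): offset=24
After 8 (read(8)): returned '', offset=24
After 9 (tell()): offset=24
After 10 (read(7)): returned '', offset=24
After 11 (read(5)): returned '', offset=24
After 12 (read(7)): returned '', offset=24

Answer: 24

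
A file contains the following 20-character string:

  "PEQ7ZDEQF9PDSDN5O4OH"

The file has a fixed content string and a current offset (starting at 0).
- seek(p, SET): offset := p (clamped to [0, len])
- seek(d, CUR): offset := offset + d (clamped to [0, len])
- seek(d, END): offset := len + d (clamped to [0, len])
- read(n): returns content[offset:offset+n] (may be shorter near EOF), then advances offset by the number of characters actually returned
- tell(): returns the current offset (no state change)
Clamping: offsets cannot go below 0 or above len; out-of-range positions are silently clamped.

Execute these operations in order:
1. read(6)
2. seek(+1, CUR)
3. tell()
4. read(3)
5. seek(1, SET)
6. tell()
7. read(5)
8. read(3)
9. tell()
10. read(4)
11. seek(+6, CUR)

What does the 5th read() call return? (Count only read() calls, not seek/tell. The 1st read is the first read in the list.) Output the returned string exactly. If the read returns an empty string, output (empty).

After 1 (read(6)): returned 'PEQ7ZD', offset=6
After 2 (seek(+1, CUR)): offset=7
After 3 (tell()): offset=7
After 4 (read(3)): returned 'QF9', offset=10
After 5 (seek(1, SET)): offset=1
After 6 (tell()): offset=1
After 7 (read(5)): returned 'EQ7ZD', offset=6
After 8 (read(3)): returned 'EQF', offset=9
After 9 (tell()): offset=9
After 10 (read(4)): returned '9PDS', offset=13
After 11 (seek(+6, CUR)): offset=19

Answer: 9PDS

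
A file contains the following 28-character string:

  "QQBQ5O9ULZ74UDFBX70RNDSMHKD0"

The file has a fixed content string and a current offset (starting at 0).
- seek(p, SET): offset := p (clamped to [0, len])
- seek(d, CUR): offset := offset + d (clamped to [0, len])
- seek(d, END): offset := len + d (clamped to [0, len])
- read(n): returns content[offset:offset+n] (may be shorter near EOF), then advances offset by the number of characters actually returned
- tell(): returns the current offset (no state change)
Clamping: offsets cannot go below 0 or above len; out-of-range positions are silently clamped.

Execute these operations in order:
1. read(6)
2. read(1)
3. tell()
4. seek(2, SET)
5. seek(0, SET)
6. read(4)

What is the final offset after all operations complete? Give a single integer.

After 1 (read(6)): returned 'QQBQ5O', offset=6
After 2 (read(1)): returned '9', offset=7
After 3 (tell()): offset=7
After 4 (seek(2, SET)): offset=2
After 5 (seek(0, SET)): offset=0
After 6 (read(4)): returned 'QQBQ', offset=4

Answer: 4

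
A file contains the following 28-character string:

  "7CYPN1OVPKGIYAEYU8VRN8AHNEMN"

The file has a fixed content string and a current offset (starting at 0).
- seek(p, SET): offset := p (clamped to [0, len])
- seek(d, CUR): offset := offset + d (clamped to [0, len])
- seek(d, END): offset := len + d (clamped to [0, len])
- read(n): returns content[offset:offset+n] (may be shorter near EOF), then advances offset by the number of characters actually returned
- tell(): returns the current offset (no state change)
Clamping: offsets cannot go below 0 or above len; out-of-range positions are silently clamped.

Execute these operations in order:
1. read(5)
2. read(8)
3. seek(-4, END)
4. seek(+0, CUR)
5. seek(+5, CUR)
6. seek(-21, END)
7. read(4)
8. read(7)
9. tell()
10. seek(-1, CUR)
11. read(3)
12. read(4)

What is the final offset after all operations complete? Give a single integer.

After 1 (read(5)): returned '7CYPN', offset=5
After 2 (read(8)): returned '1OVPKGIY', offset=13
After 3 (seek(-4, END)): offset=24
After 4 (seek(+0, CUR)): offset=24
After 5 (seek(+5, CUR)): offset=28
After 6 (seek(-21, END)): offset=7
After 7 (read(4)): returned 'VPKG', offset=11
After 8 (read(7)): returned 'IYAEYU8', offset=18
After 9 (tell()): offset=18
After 10 (seek(-1, CUR)): offset=17
After 11 (read(3)): returned '8VR', offset=20
After 12 (read(4)): returned 'N8AH', offset=24

Answer: 24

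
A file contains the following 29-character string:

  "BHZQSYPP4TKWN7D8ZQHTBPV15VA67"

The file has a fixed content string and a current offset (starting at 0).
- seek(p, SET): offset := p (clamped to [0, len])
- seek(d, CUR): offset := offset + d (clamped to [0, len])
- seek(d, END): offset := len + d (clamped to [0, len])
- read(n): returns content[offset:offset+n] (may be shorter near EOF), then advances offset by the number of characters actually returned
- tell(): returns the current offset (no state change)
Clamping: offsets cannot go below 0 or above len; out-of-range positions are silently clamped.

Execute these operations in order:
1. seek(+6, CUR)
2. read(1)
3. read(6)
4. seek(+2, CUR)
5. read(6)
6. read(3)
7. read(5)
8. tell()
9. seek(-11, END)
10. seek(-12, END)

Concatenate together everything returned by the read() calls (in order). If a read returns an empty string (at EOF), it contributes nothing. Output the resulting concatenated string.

After 1 (seek(+6, CUR)): offset=6
After 2 (read(1)): returned 'P', offset=7
After 3 (read(6)): returned 'P4TKWN', offset=13
After 4 (seek(+2, CUR)): offset=15
After 5 (read(6)): returned '8ZQHTB', offset=21
After 6 (read(3)): returned 'PV1', offset=24
After 7 (read(5)): returned '5VA67', offset=29
After 8 (tell()): offset=29
After 9 (seek(-11, END)): offset=18
After 10 (seek(-12, END)): offset=17

Answer: PP4TKWN8ZQHTBPV15VA67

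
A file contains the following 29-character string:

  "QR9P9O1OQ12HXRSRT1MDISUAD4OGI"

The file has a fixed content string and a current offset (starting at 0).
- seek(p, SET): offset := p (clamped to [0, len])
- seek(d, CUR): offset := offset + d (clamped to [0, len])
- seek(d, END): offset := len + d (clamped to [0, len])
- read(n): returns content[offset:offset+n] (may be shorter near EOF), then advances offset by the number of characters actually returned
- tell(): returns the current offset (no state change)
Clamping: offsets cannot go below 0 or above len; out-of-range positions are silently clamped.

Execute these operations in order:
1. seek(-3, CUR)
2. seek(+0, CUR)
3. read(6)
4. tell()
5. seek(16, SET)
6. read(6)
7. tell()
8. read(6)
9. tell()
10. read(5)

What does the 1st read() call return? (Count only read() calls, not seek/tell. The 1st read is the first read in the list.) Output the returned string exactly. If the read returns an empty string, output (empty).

Answer: QR9P9O

Derivation:
After 1 (seek(-3, CUR)): offset=0
After 2 (seek(+0, CUR)): offset=0
After 3 (read(6)): returned 'QR9P9O', offset=6
After 4 (tell()): offset=6
After 5 (seek(16, SET)): offset=16
After 6 (read(6)): returned 'T1MDIS', offset=22
After 7 (tell()): offset=22
After 8 (read(6)): returned 'UAD4OG', offset=28
After 9 (tell()): offset=28
After 10 (read(5)): returned 'I', offset=29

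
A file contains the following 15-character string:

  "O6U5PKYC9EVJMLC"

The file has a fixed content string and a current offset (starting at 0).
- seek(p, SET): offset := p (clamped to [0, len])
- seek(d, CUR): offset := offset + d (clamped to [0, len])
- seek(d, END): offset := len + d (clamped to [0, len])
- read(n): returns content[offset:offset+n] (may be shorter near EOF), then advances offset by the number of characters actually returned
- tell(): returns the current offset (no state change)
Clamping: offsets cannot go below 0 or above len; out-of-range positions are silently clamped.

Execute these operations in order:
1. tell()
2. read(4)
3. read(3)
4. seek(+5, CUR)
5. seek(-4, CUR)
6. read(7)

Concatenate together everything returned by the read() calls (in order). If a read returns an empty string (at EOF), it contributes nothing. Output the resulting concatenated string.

Answer: O6U5PKY9EVJMLC

Derivation:
After 1 (tell()): offset=0
After 2 (read(4)): returned 'O6U5', offset=4
After 3 (read(3)): returned 'PKY', offset=7
After 4 (seek(+5, CUR)): offset=12
After 5 (seek(-4, CUR)): offset=8
After 6 (read(7)): returned '9EVJMLC', offset=15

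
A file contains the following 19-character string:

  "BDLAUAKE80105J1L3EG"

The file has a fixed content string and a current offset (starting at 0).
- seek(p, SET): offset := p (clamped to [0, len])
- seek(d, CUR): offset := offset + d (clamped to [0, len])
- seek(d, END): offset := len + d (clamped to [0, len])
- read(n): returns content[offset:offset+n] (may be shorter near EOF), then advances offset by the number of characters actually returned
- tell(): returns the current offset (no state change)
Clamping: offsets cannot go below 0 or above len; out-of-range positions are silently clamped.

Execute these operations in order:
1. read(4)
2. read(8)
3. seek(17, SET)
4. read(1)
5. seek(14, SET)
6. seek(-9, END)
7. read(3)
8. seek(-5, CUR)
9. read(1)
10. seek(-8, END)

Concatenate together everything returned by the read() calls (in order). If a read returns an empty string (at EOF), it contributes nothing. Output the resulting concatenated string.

After 1 (read(4)): returned 'BDLA', offset=4
After 2 (read(8)): returned 'UAKE8010', offset=12
After 3 (seek(17, SET)): offset=17
After 4 (read(1)): returned 'E', offset=18
After 5 (seek(14, SET)): offset=14
After 6 (seek(-9, END)): offset=10
After 7 (read(3)): returned '105', offset=13
After 8 (seek(-5, CUR)): offset=8
After 9 (read(1)): returned '8', offset=9
After 10 (seek(-8, END)): offset=11

Answer: BDLAUAKE8010E1058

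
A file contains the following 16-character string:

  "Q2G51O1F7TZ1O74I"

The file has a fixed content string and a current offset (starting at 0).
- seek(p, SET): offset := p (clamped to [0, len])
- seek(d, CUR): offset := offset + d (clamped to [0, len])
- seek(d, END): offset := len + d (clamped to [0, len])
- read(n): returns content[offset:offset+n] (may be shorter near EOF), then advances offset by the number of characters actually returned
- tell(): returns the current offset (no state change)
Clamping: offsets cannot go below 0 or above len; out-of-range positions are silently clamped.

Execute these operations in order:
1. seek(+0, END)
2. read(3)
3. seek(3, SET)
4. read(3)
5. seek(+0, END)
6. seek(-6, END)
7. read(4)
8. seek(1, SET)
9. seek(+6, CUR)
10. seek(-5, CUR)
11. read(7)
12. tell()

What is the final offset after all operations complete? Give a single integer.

After 1 (seek(+0, END)): offset=16
After 2 (read(3)): returned '', offset=16
After 3 (seek(3, SET)): offset=3
After 4 (read(3)): returned '51O', offset=6
After 5 (seek(+0, END)): offset=16
After 6 (seek(-6, END)): offset=10
After 7 (read(4)): returned 'Z1O7', offset=14
After 8 (seek(1, SET)): offset=1
After 9 (seek(+6, CUR)): offset=7
After 10 (seek(-5, CUR)): offset=2
After 11 (read(7)): returned 'G51O1F7', offset=9
After 12 (tell()): offset=9

Answer: 9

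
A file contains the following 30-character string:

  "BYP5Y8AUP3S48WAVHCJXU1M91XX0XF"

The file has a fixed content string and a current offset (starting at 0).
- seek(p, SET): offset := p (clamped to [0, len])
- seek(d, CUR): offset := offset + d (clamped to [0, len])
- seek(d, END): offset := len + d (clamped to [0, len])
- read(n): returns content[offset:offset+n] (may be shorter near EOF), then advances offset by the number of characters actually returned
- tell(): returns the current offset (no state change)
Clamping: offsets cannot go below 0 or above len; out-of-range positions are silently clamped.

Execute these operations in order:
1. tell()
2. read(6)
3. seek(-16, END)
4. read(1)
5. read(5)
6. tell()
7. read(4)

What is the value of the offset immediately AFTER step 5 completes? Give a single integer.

After 1 (tell()): offset=0
After 2 (read(6)): returned 'BYP5Y8', offset=6
After 3 (seek(-16, END)): offset=14
After 4 (read(1)): returned 'A', offset=15
After 5 (read(5)): returned 'VHCJX', offset=20

Answer: 20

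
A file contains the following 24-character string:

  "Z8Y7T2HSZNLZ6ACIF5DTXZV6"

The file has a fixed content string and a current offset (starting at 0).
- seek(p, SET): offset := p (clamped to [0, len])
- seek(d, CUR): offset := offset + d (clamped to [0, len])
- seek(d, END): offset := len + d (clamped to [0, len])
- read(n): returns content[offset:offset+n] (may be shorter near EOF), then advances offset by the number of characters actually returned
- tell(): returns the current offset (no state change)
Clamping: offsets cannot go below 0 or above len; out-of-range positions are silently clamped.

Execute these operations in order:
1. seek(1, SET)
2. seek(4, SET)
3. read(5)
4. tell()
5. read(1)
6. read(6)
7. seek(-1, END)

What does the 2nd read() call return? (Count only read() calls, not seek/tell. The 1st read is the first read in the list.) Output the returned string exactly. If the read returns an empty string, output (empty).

After 1 (seek(1, SET)): offset=1
After 2 (seek(4, SET)): offset=4
After 3 (read(5)): returned 'T2HSZ', offset=9
After 4 (tell()): offset=9
After 5 (read(1)): returned 'N', offset=10
After 6 (read(6)): returned 'LZ6ACI', offset=16
After 7 (seek(-1, END)): offset=23

Answer: N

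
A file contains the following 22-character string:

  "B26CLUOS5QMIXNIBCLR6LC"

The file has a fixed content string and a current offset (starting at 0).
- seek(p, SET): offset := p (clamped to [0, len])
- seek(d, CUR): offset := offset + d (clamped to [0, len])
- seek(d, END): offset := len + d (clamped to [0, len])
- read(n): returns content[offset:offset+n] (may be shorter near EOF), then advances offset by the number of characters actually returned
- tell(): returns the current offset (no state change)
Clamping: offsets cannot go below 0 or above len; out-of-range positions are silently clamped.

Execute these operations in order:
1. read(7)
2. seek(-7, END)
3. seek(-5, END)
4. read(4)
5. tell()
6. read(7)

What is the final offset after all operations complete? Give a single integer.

After 1 (read(7)): returned 'B26CLUO', offset=7
After 2 (seek(-7, END)): offset=15
After 3 (seek(-5, END)): offset=17
After 4 (read(4)): returned 'LR6L', offset=21
After 5 (tell()): offset=21
After 6 (read(7)): returned 'C', offset=22

Answer: 22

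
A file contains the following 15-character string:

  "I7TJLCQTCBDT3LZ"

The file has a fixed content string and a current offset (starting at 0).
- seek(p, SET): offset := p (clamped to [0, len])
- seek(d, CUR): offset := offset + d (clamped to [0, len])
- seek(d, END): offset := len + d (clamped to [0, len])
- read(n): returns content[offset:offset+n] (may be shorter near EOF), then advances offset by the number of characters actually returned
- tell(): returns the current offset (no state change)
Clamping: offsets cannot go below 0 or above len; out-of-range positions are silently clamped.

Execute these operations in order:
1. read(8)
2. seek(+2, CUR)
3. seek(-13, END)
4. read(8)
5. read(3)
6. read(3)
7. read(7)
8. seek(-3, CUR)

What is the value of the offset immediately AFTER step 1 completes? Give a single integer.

After 1 (read(8)): returned 'I7TJLCQT', offset=8

Answer: 8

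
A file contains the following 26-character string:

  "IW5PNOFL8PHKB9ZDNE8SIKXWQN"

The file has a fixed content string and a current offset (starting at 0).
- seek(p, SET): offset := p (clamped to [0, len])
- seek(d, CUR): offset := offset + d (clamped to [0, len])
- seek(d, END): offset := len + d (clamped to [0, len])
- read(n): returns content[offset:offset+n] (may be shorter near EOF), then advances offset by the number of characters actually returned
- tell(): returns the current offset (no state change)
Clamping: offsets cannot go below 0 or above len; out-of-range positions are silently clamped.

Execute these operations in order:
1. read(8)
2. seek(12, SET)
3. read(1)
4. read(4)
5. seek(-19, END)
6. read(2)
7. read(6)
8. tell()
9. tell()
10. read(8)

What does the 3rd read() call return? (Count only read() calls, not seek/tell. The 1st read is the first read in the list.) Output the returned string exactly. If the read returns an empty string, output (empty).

After 1 (read(8)): returned 'IW5PNOFL', offset=8
After 2 (seek(12, SET)): offset=12
After 3 (read(1)): returned 'B', offset=13
After 4 (read(4)): returned '9ZDN', offset=17
After 5 (seek(-19, END)): offset=7
After 6 (read(2)): returned 'L8', offset=9
After 7 (read(6)): returned 'PHKB9Z', offset=15
After 8 (tell()): offset=15
After 9 (tell()): offset=15
After 10 (read(8)): returned 'DNE8SIKX', offset=23

Answer: 9ZDN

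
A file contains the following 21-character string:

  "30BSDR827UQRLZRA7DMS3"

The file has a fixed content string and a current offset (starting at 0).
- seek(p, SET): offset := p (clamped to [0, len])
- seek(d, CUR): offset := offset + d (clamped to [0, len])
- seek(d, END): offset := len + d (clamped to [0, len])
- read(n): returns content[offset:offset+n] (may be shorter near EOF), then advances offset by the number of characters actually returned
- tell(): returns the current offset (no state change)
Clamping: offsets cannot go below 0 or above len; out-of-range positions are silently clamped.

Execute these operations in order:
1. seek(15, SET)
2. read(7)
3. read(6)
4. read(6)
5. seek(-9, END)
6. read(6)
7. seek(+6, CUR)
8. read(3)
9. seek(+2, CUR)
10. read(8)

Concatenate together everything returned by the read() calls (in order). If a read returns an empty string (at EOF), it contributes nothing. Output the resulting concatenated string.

After 1 (seek(15, SET)): offset=15
After 2 (read(7)): returned 'A7DMS3', offset=21
After 3 (read(6)): returned '', offset=21
After 4 (read(6)): returned '', offset=21
After 5 (seek(-9, END)): offset=12
After 6 (read(6)): returned 'LZRA7D', offset=18
After 7 (seek(+6, CUR)): offset=21
After 8 (read(3)): returned '', offset=21
After 9 (seek(+2, CUR)): offset=21
After 10 (read(8)): returned '', offset=21

Answer: A7DMS3LZRA7D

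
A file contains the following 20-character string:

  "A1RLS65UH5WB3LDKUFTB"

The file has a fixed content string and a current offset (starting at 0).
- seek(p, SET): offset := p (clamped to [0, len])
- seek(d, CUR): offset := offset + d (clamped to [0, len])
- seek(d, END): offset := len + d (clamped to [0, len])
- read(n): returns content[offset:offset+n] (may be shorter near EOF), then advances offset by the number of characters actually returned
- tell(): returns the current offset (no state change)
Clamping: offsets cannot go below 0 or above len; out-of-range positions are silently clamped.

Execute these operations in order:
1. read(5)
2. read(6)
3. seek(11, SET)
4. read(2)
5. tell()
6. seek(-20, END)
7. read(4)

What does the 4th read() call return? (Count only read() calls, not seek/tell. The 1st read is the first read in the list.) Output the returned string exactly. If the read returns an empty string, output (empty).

After 1 (read(5)): returned 'A1RLS', offset=5
After 2 (read(6)): returned '65UH5W', offset=11
After 3 (seek(11, SET)): offset=11
After 4 (read(2)): returned 'B3', offset=13
After 5 (tell()): offset=13
After 6 (seek(-20, END)): offset=0
After 7 (read(4)): returned 'A1RL', offset=4

Answer: A1RL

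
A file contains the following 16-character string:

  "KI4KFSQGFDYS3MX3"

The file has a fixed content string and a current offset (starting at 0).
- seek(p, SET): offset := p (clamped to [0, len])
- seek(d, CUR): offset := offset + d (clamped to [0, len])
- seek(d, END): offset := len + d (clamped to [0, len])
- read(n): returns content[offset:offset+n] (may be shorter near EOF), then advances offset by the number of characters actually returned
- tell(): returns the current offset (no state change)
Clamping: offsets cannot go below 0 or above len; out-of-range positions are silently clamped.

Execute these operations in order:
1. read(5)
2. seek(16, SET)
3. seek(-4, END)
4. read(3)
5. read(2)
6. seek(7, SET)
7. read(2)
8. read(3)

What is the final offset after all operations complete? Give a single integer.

Answer: 12

Derivation:
After 1 (read(5)): returned 'KI4KF', offset=5
After 2 (seek(16, SET)): offset=16
After 3 (seek(-4, END)): offset=12
After 4 (read(3)): returned '3MX', offset=15
After 5 (read(2)): returned '3', offset=16
After 6 (seek(7, SET)): offset=7
After 7 (read(2)): returned 'GF', offset=9
After 8 (read(3)): returned 'DYS', offset=12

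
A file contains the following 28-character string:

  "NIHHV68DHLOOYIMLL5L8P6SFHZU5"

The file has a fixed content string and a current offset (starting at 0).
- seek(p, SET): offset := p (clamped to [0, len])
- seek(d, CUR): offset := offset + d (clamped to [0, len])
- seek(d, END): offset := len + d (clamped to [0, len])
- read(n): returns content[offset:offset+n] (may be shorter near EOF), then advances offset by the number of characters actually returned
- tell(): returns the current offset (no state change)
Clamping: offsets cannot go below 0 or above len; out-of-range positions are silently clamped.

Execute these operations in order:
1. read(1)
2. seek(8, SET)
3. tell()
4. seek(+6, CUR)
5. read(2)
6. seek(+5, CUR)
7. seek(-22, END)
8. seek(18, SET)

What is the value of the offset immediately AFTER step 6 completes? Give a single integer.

Answer: 21

Derivation:
After 1 (read(1)): returned 'N', offset=1
After 2 (seek(8, SET)): offset=8
After 3 (tell()): offset=8
After 4 (seek(+6, CUR)): offset=14
After 5 (read(2)): returned 'ML', offset=16
After 6 (seek(+5, CUR)): offset=21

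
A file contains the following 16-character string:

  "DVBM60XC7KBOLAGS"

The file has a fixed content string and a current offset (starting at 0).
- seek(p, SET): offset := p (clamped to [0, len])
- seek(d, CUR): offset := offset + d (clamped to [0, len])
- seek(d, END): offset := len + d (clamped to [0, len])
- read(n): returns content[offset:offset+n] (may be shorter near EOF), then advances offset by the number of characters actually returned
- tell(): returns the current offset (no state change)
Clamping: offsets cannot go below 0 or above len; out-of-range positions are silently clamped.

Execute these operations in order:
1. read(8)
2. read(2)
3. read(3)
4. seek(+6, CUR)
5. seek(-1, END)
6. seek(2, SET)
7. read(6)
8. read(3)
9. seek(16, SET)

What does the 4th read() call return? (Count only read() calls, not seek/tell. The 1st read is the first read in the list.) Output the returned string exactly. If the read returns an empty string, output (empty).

Answer: BM60XC

Derivation:
After 1 (read(8)): returned 'DVBM60XC', offset=8
After 2 (read(2)): returned '7K', offset=10
After 3 (read(3)): returned 'BOL', offset=13
After 4 (seek(+6, CUR)): offset=16
After 5 (seek(-1, END)): offset=15
After 6 (seek(2, SET)): offset=2
After 7 (read(6)): returned 'BM60XC', offset=8
After 8 (read(3)): returned '7KB', offset=11
After 9 (seek(16, SET)): offset=16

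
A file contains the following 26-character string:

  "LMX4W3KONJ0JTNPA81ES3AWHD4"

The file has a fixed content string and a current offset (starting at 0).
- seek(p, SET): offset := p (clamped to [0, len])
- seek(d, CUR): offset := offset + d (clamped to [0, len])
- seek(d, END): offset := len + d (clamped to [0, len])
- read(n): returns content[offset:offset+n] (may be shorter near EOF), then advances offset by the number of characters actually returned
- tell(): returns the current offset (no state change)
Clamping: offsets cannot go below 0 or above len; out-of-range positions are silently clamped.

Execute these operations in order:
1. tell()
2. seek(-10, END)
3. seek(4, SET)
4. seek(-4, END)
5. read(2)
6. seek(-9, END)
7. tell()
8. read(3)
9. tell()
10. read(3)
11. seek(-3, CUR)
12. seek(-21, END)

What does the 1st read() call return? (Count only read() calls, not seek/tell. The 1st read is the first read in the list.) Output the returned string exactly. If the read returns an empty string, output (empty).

Answer: WH

Derivation:
After 1 (tell()): offset=0
After 2 (seek(-10, END)): offset=16
After 3 (seek(4, SET)): offset=4
After 4 (seek(-4, END)): offset=22
After 5 (read(2)): returned 'WH', offset=24
After 6 (seek(-9, END)): offset=17
After 7 (tell()): offset=17
After 8 (read(3)): returned '1ES', offset=20
After 9 (tell()): offset=20
After 10 (read(3)): returned '3AW', offset=23
After 11 (seek(-3, CUR)): offset=20
After 12 (seek(-21, END)): offset=5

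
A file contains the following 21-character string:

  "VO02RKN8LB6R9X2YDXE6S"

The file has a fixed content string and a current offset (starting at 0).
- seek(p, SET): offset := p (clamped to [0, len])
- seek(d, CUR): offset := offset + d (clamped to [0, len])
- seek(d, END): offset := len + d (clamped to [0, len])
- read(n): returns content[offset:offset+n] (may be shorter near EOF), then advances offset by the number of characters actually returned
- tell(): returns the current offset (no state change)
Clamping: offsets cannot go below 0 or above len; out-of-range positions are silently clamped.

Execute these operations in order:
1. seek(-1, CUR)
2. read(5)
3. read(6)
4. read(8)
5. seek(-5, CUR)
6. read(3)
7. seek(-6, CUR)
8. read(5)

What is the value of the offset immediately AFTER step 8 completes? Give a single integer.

After 1 (seek(-1, CUR)): offset=0
After 2 (read(5)): returned 'VO02R', offset=5
After 3 (read(6)): returned 'KN8LB6', offset=11
After 4 (read(8)): returned 'R9X2YDXE', offset=19
After 5 (seek(-5, CUR)): offset=14
After 6 (read(3)): returned '2YD', offset=17
After 7 (seek(-6, CUR)): offset=11
After 8 (read(5)): returned 'R9X2Y', offset=16

Answer: 16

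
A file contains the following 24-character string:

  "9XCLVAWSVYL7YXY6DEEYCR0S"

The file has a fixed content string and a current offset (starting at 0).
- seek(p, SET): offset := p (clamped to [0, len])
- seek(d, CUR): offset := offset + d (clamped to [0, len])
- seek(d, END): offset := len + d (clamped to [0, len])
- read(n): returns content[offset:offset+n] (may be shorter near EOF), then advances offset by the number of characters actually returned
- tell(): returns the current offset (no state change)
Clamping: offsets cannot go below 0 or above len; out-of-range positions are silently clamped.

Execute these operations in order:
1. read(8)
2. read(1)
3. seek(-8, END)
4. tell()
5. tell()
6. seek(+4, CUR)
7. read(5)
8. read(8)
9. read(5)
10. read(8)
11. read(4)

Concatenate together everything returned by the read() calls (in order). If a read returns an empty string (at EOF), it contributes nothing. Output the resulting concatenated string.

Answer: 9XCLVAWSVCR0S

Derivation:
After 1 (read(8)): returned '9XCLVAWS', offset=8
After 2 (read(1)): returned 'V', offset=9
After 3 (seek(-8, END)): offset=16
After 4 (tell()): offset=16
After 5 (tell()): offset=16
After 6 (seek(+4, CUR)): offset=20
After 7 (read(5)): returned 'CR0S', offset=24
After 8 (read(8)): returned '', offset=24
After 9 (read(5)): returned '', offset=24
After 10 (read(8)): returned '', offset=24
After 11 (read(4)): returned '', offset=24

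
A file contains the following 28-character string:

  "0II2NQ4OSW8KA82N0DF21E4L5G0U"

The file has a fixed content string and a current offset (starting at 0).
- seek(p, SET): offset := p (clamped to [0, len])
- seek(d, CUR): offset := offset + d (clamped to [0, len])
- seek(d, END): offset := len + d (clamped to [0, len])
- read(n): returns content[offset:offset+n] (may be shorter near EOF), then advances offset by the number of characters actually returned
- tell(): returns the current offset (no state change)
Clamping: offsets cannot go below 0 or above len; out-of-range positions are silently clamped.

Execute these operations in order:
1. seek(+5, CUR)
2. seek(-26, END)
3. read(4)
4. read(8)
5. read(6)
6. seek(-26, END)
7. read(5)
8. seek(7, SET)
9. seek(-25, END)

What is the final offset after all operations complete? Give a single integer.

After 1 (seek(+5, CUR)): offset=5
After 2 (seek(-26, END)): offset=2
After 3 (read(4)): returned 'I2NQ', offset=6
After 4 (read(8)): returned '4OSW8KA8', offset=14
After 5 (read(6)): returned '2N0DF2', offset=20
After 6 (seek(-26, END)): offset=2
After 7 (read(5)): returned 'I2NQ4', offset=7
After 8 (seek(7, SET)): offset=7
After 9 (seek(-25, END)): offset=3

Answer: 3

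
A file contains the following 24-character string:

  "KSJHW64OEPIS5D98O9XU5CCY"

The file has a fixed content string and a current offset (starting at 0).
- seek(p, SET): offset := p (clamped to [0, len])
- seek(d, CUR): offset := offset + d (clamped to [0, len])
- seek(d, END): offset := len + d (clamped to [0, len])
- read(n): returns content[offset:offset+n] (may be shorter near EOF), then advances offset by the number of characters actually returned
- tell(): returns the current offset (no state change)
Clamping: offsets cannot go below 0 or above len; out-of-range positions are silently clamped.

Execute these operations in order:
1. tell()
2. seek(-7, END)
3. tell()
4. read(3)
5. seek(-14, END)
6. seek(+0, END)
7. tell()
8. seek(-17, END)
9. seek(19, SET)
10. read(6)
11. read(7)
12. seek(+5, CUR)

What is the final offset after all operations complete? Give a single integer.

Answer: 24

Derivation:
After 1 (tell()): offset=0
After 2 (seek(-7, END)): offset=17
After 3 (tell()): offset=17
After 4 (read(3)): returned '9XU', offset=20
After 5 (seek(-14, END)): offset=10
After 6 (seek(+0, END)): offset=24
After 7 (tell()): offset=24
After 8 (seek(-17, END)): offset=7
After 9 (seek(19, SET)): offset=19
After 10 (read(6)): returned 'U5CCY', offset=24
After 11 (read(7)): returned '', offset=24
After 12 (seek(+5, CUR)): offset=24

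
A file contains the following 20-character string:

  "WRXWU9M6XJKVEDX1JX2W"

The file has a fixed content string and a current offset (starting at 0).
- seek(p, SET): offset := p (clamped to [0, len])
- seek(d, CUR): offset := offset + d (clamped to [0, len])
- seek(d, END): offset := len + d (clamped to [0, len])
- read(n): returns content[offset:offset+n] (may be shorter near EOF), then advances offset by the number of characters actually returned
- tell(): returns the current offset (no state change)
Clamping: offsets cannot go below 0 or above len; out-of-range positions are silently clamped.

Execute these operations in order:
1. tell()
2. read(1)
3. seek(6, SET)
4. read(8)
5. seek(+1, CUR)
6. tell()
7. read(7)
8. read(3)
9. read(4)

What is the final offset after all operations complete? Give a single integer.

After 1 (tell()): offset=0
After 2 (read(1)): returned 'W', offset=1
After 3 (seek(6, SET)): offset=6
After 4 (read(8)): returned 'M6XJKVED', offset=14
After 5 (seek(+1, CUR)): offset=15
After 6 (tell()): offset=15
After 7 (read(7)): returned '1JX2W', offset=20
After 8 (read(3)): returned '', offset=20
After 9 (read(4)): returned '', offset=20

Answer: 20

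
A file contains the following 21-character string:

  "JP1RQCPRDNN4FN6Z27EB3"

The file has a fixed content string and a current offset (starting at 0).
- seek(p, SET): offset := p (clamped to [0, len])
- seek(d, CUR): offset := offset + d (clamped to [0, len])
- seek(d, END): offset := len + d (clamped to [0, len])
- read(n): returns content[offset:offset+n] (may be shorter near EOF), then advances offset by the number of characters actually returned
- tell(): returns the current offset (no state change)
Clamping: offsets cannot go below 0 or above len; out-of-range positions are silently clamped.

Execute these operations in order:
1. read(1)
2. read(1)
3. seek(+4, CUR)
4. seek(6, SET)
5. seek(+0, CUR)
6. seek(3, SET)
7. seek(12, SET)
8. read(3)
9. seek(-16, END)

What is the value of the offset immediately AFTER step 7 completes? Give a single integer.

After 1 (read(1)): returned 'J', offset=1
After 2 (read(1)): returned 'P', offset=2
After 3 (seek(+4, CUR)): offset=6
After 4 (seek(6, SET)): offset=6
After 5 (seek(+0, CUR)): offset=6
After 6 (seek(3, SET)): offset=3
After 7 (seek(12, SET)): offset=12

Answer: 12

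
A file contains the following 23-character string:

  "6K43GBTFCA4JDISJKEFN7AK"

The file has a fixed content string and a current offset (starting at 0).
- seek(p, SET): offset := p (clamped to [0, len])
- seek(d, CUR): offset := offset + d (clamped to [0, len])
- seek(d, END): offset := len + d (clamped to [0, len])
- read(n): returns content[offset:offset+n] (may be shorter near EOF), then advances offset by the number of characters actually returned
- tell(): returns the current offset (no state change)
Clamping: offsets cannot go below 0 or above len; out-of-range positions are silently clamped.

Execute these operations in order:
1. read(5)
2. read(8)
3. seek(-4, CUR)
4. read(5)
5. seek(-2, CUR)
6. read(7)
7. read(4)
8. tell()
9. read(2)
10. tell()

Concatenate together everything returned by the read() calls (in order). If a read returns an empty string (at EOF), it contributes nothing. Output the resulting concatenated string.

After 1 (read(5)): returned '6K43G', offset=5
After 2 (read(8)): returned 'BTFCA4JD', offset=13
After 3 (seek(-4, CUR)): offset=9
After 4 (read(5)): returned 'A4JDI', offset=14
After 5 (seek(-2, CUR)): offset=12
After 6 (read(7)): returned 'DISJKEF', offset=19
After 7 (read(4)): returned 'N7AK', offset=23
After 8 (tell()): offset=23
After 9 (read(2)): returned '', offset=23
After 10 (tell()): offset=23

Answer: 6K43GBTFCA4JDA4JDIDISJKEFN7AK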